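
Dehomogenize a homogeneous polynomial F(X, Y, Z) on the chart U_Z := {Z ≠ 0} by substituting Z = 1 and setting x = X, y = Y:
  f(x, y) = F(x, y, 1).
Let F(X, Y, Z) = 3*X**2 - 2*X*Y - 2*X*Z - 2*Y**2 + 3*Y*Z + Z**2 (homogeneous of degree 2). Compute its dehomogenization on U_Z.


f(x, y) = 3*x**2 - 2*x*y - 2*x - 2*y**2 + 3*y + 1

On U_Z we set Z = 1. Each monomial c·X^i·Y^j·Z^k in F becomes c·x^i·y^j·1^k = c·x^i·y^j.
Substituting Z = 1: F(X, Y, 1) = 3*x**2 - 2*x*y - 2*x - 2*y**2 + 3*y + 1.
Note: deg(f) ≤ deg(F) = 2; strict inequality happens when F is divisible by Z (lost terms).


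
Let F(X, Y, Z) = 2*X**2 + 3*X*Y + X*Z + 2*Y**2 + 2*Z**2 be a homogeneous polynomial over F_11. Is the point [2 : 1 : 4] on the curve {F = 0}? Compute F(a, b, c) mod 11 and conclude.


F(2,1,4) ≡ 1 (mod 11); P is NOT on the curve.

Evaluate F(2, 1, 4) term-by-term (mod 11).
  2*X**2 ↦ 2·4·1·1 = 8
  3*X*Y ↦ 3·2·1·1 = 6
  X*Z ↦ 1·2·1·4 = 8
  2*Y**2 ↦ 2·1·1·1 = 2
  2*Z**2 ↦ 2·1·1·16 = 32
Sum: F(2, 1, 4) = (8) + (6) + (8) + (2) + (32) = 56.
Reducing mod 11: 56 ≡ 1 (mod 11).
Since F(a, b, c) ≡ 1 ≠ 0 (mod 11), P does NOT lie on the curve.


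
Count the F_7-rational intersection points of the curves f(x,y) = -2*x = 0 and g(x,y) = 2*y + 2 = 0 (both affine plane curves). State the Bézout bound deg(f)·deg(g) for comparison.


Common zeros: {(0, 6)}; count = 1; Bézout bound = 1.

deg(f) = 1, deg(g) = 1, so Bézout bound = 1.
Scan x ∈ F_7. For each x, list the y ∈ F_7 with f(x, y) ≡ 0 and those with g(x, y) ≡ 0 (mod 7); the common zeros in that column are the intersection.
  x = 0: f ≡ 0 at y ∈ {0, 1, 2, 3, 4, 5, 6}; g ≡ 0 at y ∈ {6}; common: {6}.
  x = 1: f ≡ 0 at y ∈ ∅; g ≡ 0 at y ∈ {6}; common: ∅.
  x = 2: f ≡ 0 at y ∈ ∅; g ≡ 0 at y ∈ {6}; common: ∅.
  x = 3: f ≡ 0 at y ∈ ∅; g ≡ 0 at y ∈ {6}; common: ∅.
  x = 4: f ≡ 0 at y ∈ ∅; g ≡ 0 at y ∈ {6}; common: ∅.
  x = 5: f ≡ 0 at y ∈ ∅; g ≡ 0 at y ∈ {6}; common: ∅.
  x = 6: f ≡ 0 at y ∈ ∅; g ≡ 0 at y ∈ {6}; common: ∅.
Collecting: common zeros = {(0, 6)}, so the count is 1.
Comparison with the Bézout bound: 1 ≤ 1 = deg(f)·deg(g), as expected for curves with no common component (the bound is attained).


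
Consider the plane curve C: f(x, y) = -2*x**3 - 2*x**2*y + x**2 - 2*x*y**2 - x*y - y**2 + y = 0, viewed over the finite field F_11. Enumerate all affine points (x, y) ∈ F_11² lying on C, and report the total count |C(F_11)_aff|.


Affine F_11-points: {(0, 0), (0, 1), (1, 6), (1, 8), (3, 7), (3, 9), (4, 4), (4, 8), (5, 5), (6, 0), (8, 2), (8, 3), (9, 2), (9, 7)}; count = 14.

For each of the 121 pairs (x, y) ∈ F_11², evaluate f(x, y) mod 11. Record the zeros.
  x = 0: [0↦0, 1↦0, 2↦9, 3↦5, 4↦10, 5↦2, 6↦3, 7↦2, 8↦10, 9↦5, 10↦9]  zeros at y ∈ {0, 1}
  x = 1: [0↦10, 1↦5, 2↦5, 3↦10, 4↦9, 5↦2, 6↦0, 7↦3, 8↦0, 9↦2, 10↦9]  zeros at y ∈ {6, 8}
  x = 2: [0↦10, 1↦7, 2↦5, 3↦4, 4↦4, 5↦5, 6↦7, 7↦10, 8↦3, 9↦8, 10↦3]  zeros at y ∈ ∅
  x = 3: [0↦10, 1↦5, 2↦8, 3↦8, 4↦5, 5↦10, 6↦1, 7↦0, 8↦7, 9↦0, 10↦1]  zeros at y ∈ {7, 9}
  x = 4: [0↦9, 1↦9, 2↦2, 3↦10, 4↦0, 5↦5, 6↦3, 7↦5, 8↦0, 9↦10, 10↦2]  zeros at y ∈ {4, 8}
  x = 5: [0↦6, 1↦7, 2↦8, 3↦9, 4↦10, 5↦0, 6↦1, 7↦2, 8↦3, 9↦4, 10↦5]  zeros at y ∈ {5}
  x = 6: [0↦0, 1↦9, 2↦3, 3↦4, 4↦1, 5↦5, 6↦5, 7↦1, 8↦4, 9↦3, 10↦9]  zeros at y ∈ {0}
  x = 7: [0↦1, 1↦3, 2↦8, 3↦5, 4↦5, 5↦8, 6↦3, 7↦1, 8↦2, 9↦6, 10↦2]  zeros at y ∈ ∅
  x = 8: [0↦8, 1↦10, 2↦0, 3↦0, 4↦10, 5↦8, 6↦5, 7↦1, 8↦7, 9↦1, 10↦5]  zeros at y ∈ {2, 3}
  x = 9: [0↦9, 1↦7, 2↦0, 3↦10, 4↦4, 5↦4, 6↦10, 7↦0, 8↦7, 9↦9, 10↦6]  zeros at y ∈ {2, 7}
  x = 10: [0↦3, 1↦4, 2↦7, 3↦1, 4↦8, 5↦6, 6↦6, 7↦8, 8↦1, 9↦7, 10↦4]  zeros at y ∈ ∅
Collecting zeros: affine points = {(0, 0), (0, 1), (1, 6), (1, 8), (3, 7), (3, 9), (4, 4), (4, 8), (5, 5), (6, 0), (8, 2), (8, 3), (9, 2), (9, 7)}.
Total count |C(F_11)_aff| = 14.


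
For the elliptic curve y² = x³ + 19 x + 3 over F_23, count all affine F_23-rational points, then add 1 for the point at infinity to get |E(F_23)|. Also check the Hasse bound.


Affine points = {(0, 7), (0, 16), (1, 0), (2, 7), (2, 16), (3, 8), (3, 15), (5, 4), (5, 19), (8, 0), (9, 11), (9, 12), (11, 5), (11, 18), (12, 2), (12, 21), (13, 3), (13, 20), (14, 0), (15, 11), (15, 12), (17, 8), (17, 15), (18, 6), (18, 17), (19, 1), (19, 22), (21, 7), (21, 16), (22, 11), (22, 12)}; affine count = 31; |E(F_23)| = 32.

Discriminant check: Δ ∝ 4a³ + 27b² = 4·19³ + 27·3² = 4·6859 + 27·9 ≡ 10 (mod 23). Nonzero ⇒ E is nonsingular.
For each x ∈ F_23, compute rhs = x³ + 19·x + 3 mod 23, then count y ∈ F_23 with y² ≡ rhs.
  x = 0: rhs = 3, matching y values: 7, 16 (2 points).
  x = 1: rhs = 0, matching y values: 0 (1 points).
  x = 2: rhs = 3, matching y values: 7, 16 (2 points).
  x = 3: rhs = 18, matching y values: 8, 15 (2 points).
  x = 4: rhs = 5, matching y values: none (0 points).
  x = 5: rhs = 16, matching y values: 4, 19 (2 points).
  x = 6: rhs = 11, matching y values: none (0 points).
  x = 7: rhs = 19, matching y values: none (0 points).
  x = 8: rhs = 0, matching y values: 0 (1 points).
  x = 9: rhs = 6, matching y values: 11, 12 (2 points).
  x = 10: rhs = 20, matching y values: none (0 points).
  x = 11: rhs = 2, matching y values: 5, 18 (2 points).
  x = 12: rhs = 4, matching y values: 2, 21 (2 points).
  x = 13: rhs = 9, matching y values: 3, 20 (2 points).
  x = 14: rhs = 0, matching y values: 0 (1 points).
  x = 15: rhs = 6, matching y values: 11, 12 (2 points).
  x = 16: rhs = 10, matching y values: none (0 points).
  x = 17: rhs = 18, matching y values: 8, 15 (2 points).
  x = 18: rhs = 13, matching y values: 6, 17 (2 points).
  x = 19: rhs = 1, matching y values: 1, 22 (2 points).
  x = 20: rhs = 11, matching y values: none (0 points).
  x = 21: rhs = 3, matching y values: 7, 16 (2 points).
  x = 22: rhs = 6, matching y values: 11, 12 (2 points).
Total affine count: 31.
Full point count |E(F_23)| = 31 + 1 = 32.
Hasse bound: |32 − (23+1)| = |8| = 8 ≤ 2√23 ≈ 9.5917 ✓.


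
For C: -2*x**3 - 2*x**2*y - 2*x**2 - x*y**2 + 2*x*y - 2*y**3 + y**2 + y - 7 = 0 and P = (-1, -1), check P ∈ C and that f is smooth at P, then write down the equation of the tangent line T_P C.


Tangent line at P: -9*x - 13*y - 22 = 0.

Step 1: f(-1, -1) = 0, so P lies on C.
Step 2: partial derivatives
  f_x(x, y) = -6*x**2 - 4*x*y - 4*x - y**2 + 2*y, f_y(x, y) = -2*x**2 - 2*x*y + 2*x - 6*y**2 + 2*y + 1.
  f_x(P) = -9, f_y(P) = -13 (gradient nonzero, so P is smooth).
Step 3: tangent line at P: -9·(x − -1) + -13·(y − -1) = 0.
Expanding: -9*x - 13*y - 22 = 0.


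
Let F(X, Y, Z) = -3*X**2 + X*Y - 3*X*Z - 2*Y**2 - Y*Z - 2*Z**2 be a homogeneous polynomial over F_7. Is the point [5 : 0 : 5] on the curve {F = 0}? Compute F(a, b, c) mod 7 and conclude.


F(5,0,5) ≡ 3 (mod 7); P is NOT on the curve.

Evaluate F(5, 0, 5) term-by-term (mod 7).
  -3*X**2 ↦ -3·25·1·1 = -75
  X*Y ↦ 1·5·0·1 = 0
  -3*X*Z ↦ -3·5·1·5 = -75
  -2*Y**2 ↦ -2·1·0·1 = 0
  -Y*Z ↦ -1·1·0·5 = 0
  -2*Z**2 ↦ -2·1·1·25 = -50
Sum: F(5, 0, 5) = (-75) + (0) + (-75) + (0) + (0) + (-50) = -200.
Reducing mod 7: -200 ≡ 3 (mod 7).
Since F(a, b, c) ≡ 3 ≠ 0 (mod 7), P does NOT lie on the curve.


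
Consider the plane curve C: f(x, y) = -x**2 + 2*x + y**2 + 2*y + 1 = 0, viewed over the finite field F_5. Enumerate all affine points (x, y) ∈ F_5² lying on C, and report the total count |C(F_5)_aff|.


Affine F_5-points: {(0, 4), (1, 1), (1, 2), (2, 4)}; count = 4.

For each of the 25 pairs (x, y) ∈ F_5², evaluate f(x, y) mod 5. Record the zeros.
  x = 0: [0↦1, 1↦4, 2↦4, 3↦1, 4↦0]  zeros at y ∈ {4}
  x = 1: [0↦2, 1↦0, 2↦0, 3↦2, 4↦1]  zeros at y ∈ {1, 2}
  x = 2: [0↦1, 1↦4, 2↦4, 3↦1, 4↦0]  zeros at y ∈ {4}
  x = 3: [0↦3, 1↦1, 2↦1, 3↦3, 4↦2]  zeros at y ∈ ∅
  x = 4: [0↦3, 1↦1, 2↦1, 3↦3, 4↦2]  zeros at y ∈ ∅
Collecting zeros: affine points = {(0, 4), (1, 1), (1, 2), (2, 4)}.
Total count |C(F_5)_aff| = 4.


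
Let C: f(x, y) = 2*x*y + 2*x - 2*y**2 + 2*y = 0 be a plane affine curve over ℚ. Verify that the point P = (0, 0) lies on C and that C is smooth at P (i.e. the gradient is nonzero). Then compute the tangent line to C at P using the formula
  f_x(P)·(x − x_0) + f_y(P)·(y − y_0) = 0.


Tangent line at P: 2*x + 2*y = 0.

Step 1: f(0, 0) = 0, so P lies on C.
Step 2: partial derivatives
  f_x(x, y) = 2*y + 2, f_y(x, y) = 2*x - 4*y + 2.
  f_x(P) = 2, f_y(P) = 2 (gradient nonzero, so P is smooth).
Step 3: tangent line at P: 2·(x − 0) + 2·(y − 0) = 0.
Expanding: 2*x + 2*y = 0.


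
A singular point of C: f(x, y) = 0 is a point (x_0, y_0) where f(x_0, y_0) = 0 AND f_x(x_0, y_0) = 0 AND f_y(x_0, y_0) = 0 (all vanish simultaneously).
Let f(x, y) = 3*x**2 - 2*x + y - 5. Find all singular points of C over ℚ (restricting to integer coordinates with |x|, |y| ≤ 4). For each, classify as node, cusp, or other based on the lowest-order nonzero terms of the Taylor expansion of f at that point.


No singular points in the scanned grid; C is smooth there.

Compute partial derivatives:
  f_x = 6*x - 2.
  f_y = 1.
f_y = 1 is a nonzero constant, so f_y never vanishes: no point (x, y) can satisfy f = f_x = f_y = 0. In particular no (x, y) ∈ {−4, ..., 4}² is singular; the curve is smooth.


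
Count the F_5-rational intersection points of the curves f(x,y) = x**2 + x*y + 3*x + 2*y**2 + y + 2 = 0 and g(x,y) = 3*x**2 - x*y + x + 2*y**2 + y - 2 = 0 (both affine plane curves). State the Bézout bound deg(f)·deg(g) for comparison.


Common zeros: {(1, 3), (3, 3), (4, 0)}; count = 3; Bézout bound = 4.

deg(f) = 2, deg(g) = 2, so Bézout bound = 4.
Scan x ∈ F_5. For each x, list the y ∈ F_5 with f(x, y) ≡ 0 and those with g(x, y) ≡ 0 (mod 5); the common zeros in that column are the intersection.
  x = 0: f ≡ 0 at y ∈ {1}; g ≡ 0 at y ∈ ∅; common: ∅.
  x = 1: f ≡ 0 at y ∈ {1, 3}; g ≡ 0 at y ∈ {2, 3}; common: {3}.
  x = 2: f ≡ 0 at y ∈ ∅; g ≡ 0 at y ∈ {4}; common: ∅.
  x = 3: f ≡ 0 at y ∈ {0, 3}; g ≡ 0 at y ∈ {3}; common: {3}.
  x = 4: f ≡ 0 at y ∈ {0}; g ≡ 0 at y ∈ {0, 4}; common: {0}.
Collecting: common zeros = {(1, 3), (3, 3), (4, 0)}, so the count is 3.
Comparison with the Bézout bound: 3 ≤ 4 = deg(f)·deg(g), as expected for curves with no common component (the affine F_5-count falls short of the bound because intersections may lie at infinity, over extension fields, or carry multiplicity).


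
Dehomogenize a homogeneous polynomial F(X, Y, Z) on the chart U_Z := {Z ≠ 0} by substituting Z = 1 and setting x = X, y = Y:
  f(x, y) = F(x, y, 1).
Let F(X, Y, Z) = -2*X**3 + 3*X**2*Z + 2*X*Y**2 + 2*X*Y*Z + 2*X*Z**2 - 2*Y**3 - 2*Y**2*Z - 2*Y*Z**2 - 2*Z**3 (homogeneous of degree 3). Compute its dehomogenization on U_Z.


f(x, y) = -2*x**3 + 3*x**2 + 2*x*y**2 + 2*x*y + 2*x - 2*y**3 - 2*y**2 - 2*y - 2

On U_Z we set Z = 1. Each monomial c·X^i·Y^j·Z^k in F becomes c·x^i·y^j·1^k = c·x^i·y^j.
Substituting Z = 1: F(X, Y, 1) = -2*x**3 + 3*x**2 + 2*x*y**2 + 2*x*y + 2*x - 2*y**3 - 2*y**2 - 2*y - 2.
Note: deg(f) ≤ deg(F) = 3; strict inequality happens when F is divisible by Z (lost terms).


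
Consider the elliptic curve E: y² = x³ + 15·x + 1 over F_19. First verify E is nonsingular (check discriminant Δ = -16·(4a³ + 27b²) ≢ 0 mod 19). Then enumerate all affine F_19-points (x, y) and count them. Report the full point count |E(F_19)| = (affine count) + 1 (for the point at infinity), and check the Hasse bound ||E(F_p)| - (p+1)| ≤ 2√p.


Affine points = {(0, 1), (0, 18), (1, 6), (1, 13), (2, 1), (2, 18), (3, 4), (3, 15), (4, 7), (4, 12), (5, 7), (5, 12), (8, 5), (8, 14), (10, 7), (10, 12), (12, 3), (12, 16), (16, 9), (16, 10), (17, 1), (17, 18), (18, 2), (18, 17)}; affine count = 24; |E(F_19)| = 25.

Discriminant check: Δ ∝ 4a³ + 27b² = 4·15³ + 27·1² = 4·3375 + 27·1 ≡ 18 (mod 19). Nonzero ⇒ E is nonsingular.
For each x ∈ F_19, compute rhs = x³ + 15·x + 1 mod 19, then count y ∈ F_19 with y² ≡ rhs.
  x = 0: rhs = 1, matching y values: 1, 18 (2 points).
  x = 1: rhs = 17, matching y values: 6, 13 (2 points).
  x = 2: rhs = 1, matching y values: 1, 18 (2 points).
  x = 3: rhs = 16, matching y values: 4, 15 (2 points).
  x = 4: rhs = 11, matching y values: 7, 12 (2 points).
  x = 5: rhs = 11, matching y values: 7, 12 (2 points).
  x = 6: rhs = 3, matching y values: none (0 points).
  x = 7: rhs = 12, matching y values: none (0 points).
  x = 8: rhs = 6, matching y values: 5, 14 (2 points).
  x = 9: rhs = 10, matching y values: none (0 points).
  x = 10: rhs = 11, matching y values: 7, 12 (2 points).
  x = 11: rhs = 15, matching y values: none (0 points).
  x = 12: rhs = 9, matching y values: 3, 16 (2 points).
  x = 13: rhs = 18, matching y values: none (0 points).
  x = 14: rhs = 10, matching y values: none (0 points).
  x = 15: rhs = 10, matching y values: none (0 points).
  x = 16: rhs = 5, matching y values: 9, 10 (2 points).
  x = 17: rhs = 1, matching y values: 1, 18 (2 points).
  x = 18: rhs = 4, matching y values: 2, 17 (2 points).
Total affine count: 24.
Full point count |E(F_19)| = 24 + 1 = 25.
Hasse bound: |25 − (19+1)| = |5| = 5 ≤ 2√19 ≈ 8.7178 ✓.


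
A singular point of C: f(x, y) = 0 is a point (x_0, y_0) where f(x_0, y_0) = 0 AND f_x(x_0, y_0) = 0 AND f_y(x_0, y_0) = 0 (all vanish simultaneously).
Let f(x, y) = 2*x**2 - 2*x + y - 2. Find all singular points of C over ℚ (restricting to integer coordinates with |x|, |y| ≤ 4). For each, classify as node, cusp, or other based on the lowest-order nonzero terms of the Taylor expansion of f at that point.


No singular points in the scanned grid; C is smooth there.

Compute partial derivatives:
  f_x = 4*x - 2.
  f_y = 1.
f_y = 1 is a nonzero constant, so f_y never vanishes: no point (x, y) can satisfy f = f_x = f_y = 0. In particular no (x, y) ∈ {−4, ..., 4}² is singular; the curve is smooth.


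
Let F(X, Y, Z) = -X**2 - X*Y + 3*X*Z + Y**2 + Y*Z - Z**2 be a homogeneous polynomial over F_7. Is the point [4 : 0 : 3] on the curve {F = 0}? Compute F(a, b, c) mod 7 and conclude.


F(4,0,3) ≡ 4 (mod 7); P is NOT on the curve.

Evaluate F(4, 0, 3) term-by-term (mod 7).
  -X**2 ↦ -1·16·1·1 = -16
  -X*Y ↦ -1·4·0·1 = 0
  3*X*Z ↦ 3·4·1·3 = 36
  Y**2 ↦ 1·1·0·1 = 0
  Y*Z ↦ 1·1·0·3 = 0
  -Z**2 ↦ -1·1·1·9 = -9
Sum: F(4, 0, 3) = (-16) + (0) + (36) + (0) + (0) + (-9) = 11.
Reducing mod 7: 11 ≡ 4 (mod 7).
Since F(a, b, c) ≡ 4 ≠ 0 (mod 7), P does NOT lie on the curve.


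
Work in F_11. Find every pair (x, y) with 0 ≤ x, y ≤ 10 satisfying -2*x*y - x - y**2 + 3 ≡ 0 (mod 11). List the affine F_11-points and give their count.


Affine F_11-points: {(0, 5), (0, 6), (1, 4), (1, 5), (2, 2), (2, 5), (3, 0), (3, 5), (4, 5), (4, 9), (5, 5), (5, 7), (6, 5), (7, 3), (7, 5), (8, 1), (8, 5), (9, 5), (9, 10), (10, 5), (10, 8)}; count = 21.

For each of the 121 pairs (x, y) ∈ F_11², evaluate f(x, y) mod 11. Record the zeros.
  x = 0: [0↦3, 1↦2, 2↦10, 3↦5, 4↦9, 5↦0, 6↦0, 7↦9, 8↦5, 9↦10, 10↦2]  zeros at y ∈ {5, 6}
  x = 1: [0↦2, 1↦10, 2↦5, 3↦9, 4↦0, 5↦0, 6↦9, 7↦5, 8↦10, 9↦2, 10↦3]  zeros at y ∈ {4, 5}
  x = 2: [0↦1, 1↦7, 2↦0, 3↦2, 4↦2, 5↦0, 6↦7, 7↦1, 8↦4, 9↦5, 10↦4]  zeros at y ∈ {2, 5}
  x = 3: [0↦0, 1↦4, 2↦6, 3↦6, 4↦4, 5↦0, 6↦5, 7↦8, 8↦9, 9↦8, 10↦5]  zeros at y ∈ {0, 5}
  x = 4: [0↦10, 1↦1, 2↦1, 3↦10, 4↦6, 5↦0, 6↦3, 7↦4, 8↦3, 9↦0, 10↦6]  zeros at y ∈ {5, 9}
  x = 5: [0↦9, 1↦9, 2↦7, 3↦3, 4↦8, 5↦0, 6↦1, 7↦0, 8↦8, 9↦3, 10↦7]  zeros at y ∈ {5, 7}
  x = 6: [0↦8, 1↦6, 2↦2, 3↦7, 4↦10, 5↦0, 6↦10, 7↦7, 8↦2, 9↦6, 10↦8]  zeros at y ∈ {5}
  x = 7: [0↦7, 1↦3, 2↦8, 3↦0, 4↦1, 5↦0, 6↦8, 7↦3, 8↦7, 9↦9, 10↦9]  zeros at y ∈ {3, 5}
  x = 8: [0↦6, 1↦0, 2↦3, 3↦4, 4↦3, 5↦0, 6↦6, 7↦10, 8↦1, 9↦1, 10↦10]  zeros at y ∈ {1, 5}
  x = 9: [0↦5, 1↦8, 2↦9, 3↦8, 4↦5, 5↦0, 6↦4, 7↦6, 8↦6, 9↦4, 10↦0]  zeros at y ∈ {5, 10}
  x = 10: [0↦4, 1↦5, 2↦4, 3↦1, 4↦7, 5↦0, 6↦2, 7↦2, 8↦0, 9↦7, 10↦1]  zeros at y ∈ {5, 8}
Collecting zeros: affine points = {(0, 5), (0, 6), (1, 4), (1, 5), (2, 2), (2, 5), (3, 0), (3, 5), (4, 5), (4, 9), (5, 5), (5, 7), (6, 5), (7, 3), (7, 5), (8, 1), (8, 5), (9, 5), (9, 10), (10, 5), (10, 8)}.
Total count |C(F_11)_aff| = 21.


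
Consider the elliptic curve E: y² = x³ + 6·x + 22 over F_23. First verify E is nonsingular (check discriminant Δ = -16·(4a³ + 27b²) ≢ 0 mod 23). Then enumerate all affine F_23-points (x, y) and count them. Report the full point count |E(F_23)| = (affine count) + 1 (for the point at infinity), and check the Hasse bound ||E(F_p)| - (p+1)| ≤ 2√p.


Affine points = {(1, 11), (1, 12), (4, 8), (4, 15), (5, 4), (5, 19), (7, 4), (7, 19), (9, 0), (10, 1), (10, 22), (11, 4), (11, 19), (17, 0), (19, 7), (19, 16), (20, 0), (21, 5), (21, 18)}; affine count = 19; |E(F_23)| = 20.

Discriminant check: Δ ∝ 4a³ + 27b² = 4·6³ + 27·22² = 4·216 + 27·484 ≡ 17 (mod 23). Nonzero ⇒ E is nonsingular.
For each x ∈ F_23, compute rhs = x³ + 6·x + 22 mod 23, then count y ∈ F_23 with y² ≡ rhs.
  x = 0: rhs = 22, matching y values: none (0 points).
  x = 1: rhs = 6, matching y values: 11, 12 (2 points).
  x = 2: rhs = 19, matching y values: none (0 points).
  x = 3: rhs = 21, matching y values: none (0 points).
  x = 4: rhs = 18, matching y values: 8, 15 (2 points).
  x = 5: rhs = 16, matching y values: 4, 19 (2 points).
  x = 6: rhs = 21, matching y values: none (0 points).
  x = 7: rhs = 16, matching y values: 4, 19 (2 points).
  x = 8: rhs = 7, matching y values: none (0 points).
  x = 9: rhs = 0, matching y values: 0 (1 points).
  x = 10: rhs = 1, matching y values: 1, 22 (2 points).
  x = 11: rhs = 16, matching y values: 4, 19 (2 points).
  x = 12: rhs = 5, matching y values: none (0 points).
  x = 13: rhs = 20, matching y values: none (0 points).
  x = 14: rhs = 21, matching y values: none (0 points).
  x = 15: rhs = 14, matching y values: none (0 points).
  x = 16: rhs = 5, matching y values: none (0 points).
  x = 17: rhs = 0, matching y values: 0 (1 points).
  x = 18: rhs = 5, matching y values: none (0 points).
  x = 19: rhs = 3, matching y values: 7, 16 (2 points).
  x = 20: rhs = 0, matching y values: 0 (1 points).
  x = 21: rhs = 2, matching y values: 5, 18 (2 points).
  x = 22: rhs = 15, matching y values: none (0 points).
Total affine count: 19.
Full point count |E(F_23)| = 19 + 1 = 20.
Hasse bound: |20 − (23+1)| = |-4| = 4 ≤ 2√23 ≈ 9.5917 ✓.


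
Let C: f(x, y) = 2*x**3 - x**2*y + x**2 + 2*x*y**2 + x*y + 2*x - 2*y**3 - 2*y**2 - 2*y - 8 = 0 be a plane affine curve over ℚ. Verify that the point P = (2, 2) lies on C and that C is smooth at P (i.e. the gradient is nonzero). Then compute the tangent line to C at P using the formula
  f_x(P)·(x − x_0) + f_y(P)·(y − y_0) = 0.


Tangent line at P: 32*x - 20*y - 24 = 0.

Step 1: f(2, 2) = 0, so P lies on C.
Step 2: partial derivatives
  f_x(x, y) = 6*x**2 - 2*x*y + 2*x + 2*y**2 + y + 2, f_y(x, y) = -x**2 + 4*x*y + x - 6*y**2 - 4*y - 2.
  f_x(P) = 32, f_y(P) = -20 (gradient nonzero, so P is smooth).
Step 3: tangent line at P: 32·(x − 2) + -20·(y − 2) = 0.
Expanding: 32*x - 20*y - 24 = 0.


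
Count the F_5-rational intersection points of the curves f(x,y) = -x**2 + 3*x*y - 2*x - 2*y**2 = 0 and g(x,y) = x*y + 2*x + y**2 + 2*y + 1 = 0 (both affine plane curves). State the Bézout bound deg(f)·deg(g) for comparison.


Common zeros: ∅; count = 0; Bézout bound = 4.

deg(f) = 2, deg(g) = 2, so Bézout bound = 4.
Scan x ∈ F_5. For each x, list the y ∈ F_5 with f(x, y) ≡ 0 and those with g(x, y) ≡ 0 (mod 5); the common zeros in that column are the intersection.
  x = 0: f ≡ 0 at y ∈ {0}; g ≡ 0 at y ∈ {4}; common: ∅.
  x = 1: f ≡ 0 at y ∈ {2}; g ≡ 0 at y ∈ ∅; common: ∅.
  x = 2: f ≡ 0 at y ∈ ∅; g ≡ 0 at y ∈ {0, 1}; common: ∅.
  x = 3: f ≡ 0 at y ∈ {0, 2}; g ≡ 0 at y ∈ ∅; common: ∅.
  x = 4: f ≡ 0 at y ∈ ∅; g ≡ 0 at y ∈ {2}; common: ∅.
Collecting: common zeros = ∅, so the count is 0.
Comparison with the Bézout bound: 0 ≤ 4 = deg(f)·deg(g), as expected for curves with no common component (the affine F_5-count falls short of the bound because intersections may lie at infinity, over extension fields, or carry multiplicity).


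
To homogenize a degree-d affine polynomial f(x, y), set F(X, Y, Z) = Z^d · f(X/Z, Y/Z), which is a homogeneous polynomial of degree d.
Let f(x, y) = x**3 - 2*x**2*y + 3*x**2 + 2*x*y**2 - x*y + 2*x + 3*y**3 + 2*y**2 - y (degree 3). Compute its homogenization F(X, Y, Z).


F(X, Y, Z) = X**3 - 2*X**2*Y + 3*X**2*Z + 2*X*Y**2 - X*Y*Z + 2*X*Z**2 + 3*Y**3 + 2*Y**2*Z - Y*Z**2

deg(f) = 3.
Substitute x = X/Z, y = Y/Z into f, then multiply by Z^3.
  monomial 1·x^3·y^0 ↦ 1·X^3·Y^0·Z^0.
  monomial -2·x^2·y^1 ↦ -2·X^2·Y^1·Z^0.
  monomial 3·x^2·y^0 ↦ 3·X^2·Y^0·Z^1.
  monomial 2·x^1·y^2 ↦ 2·X^1·Y^2·Z^0.
  monomial -1·x^1·y^1 ↦ -1·X^1·Y^1·Z^1.
  monomial 2·x^1·y^0 ↦ 2·X^1·Y^0·Z^2.
  monomial 3·x^0·y^3 ↦ 3·X^0·Y^3·Z^0.
  monomial 2·x^0·y^2 ↦ 2·X^0·Y^2·Z^1.
  monomial -1·x^0·y^1 ↦ -1·X^0·Y^1·Z^2.
Collecting: F(X, Y, Z) = X**3 - 2*X**2*Y + 3*X**2*Z + 2*X*Y**2 - X*Y*Z + 2*X*Z**2 + 3*Y**3 + 2*Y**2*Z - Y*Z**2.


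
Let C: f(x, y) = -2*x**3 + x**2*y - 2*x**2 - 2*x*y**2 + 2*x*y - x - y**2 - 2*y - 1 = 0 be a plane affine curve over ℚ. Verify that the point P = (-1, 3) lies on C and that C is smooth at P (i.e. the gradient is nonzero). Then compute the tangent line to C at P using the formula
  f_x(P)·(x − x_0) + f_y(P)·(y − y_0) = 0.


Tangent line at P: -21*x + 3*y - 30 = 0.

Step 1: f(-1, 3) = 0, so P lies on C.
Step 2: partial derivatives
  f_x(x, y) = -6*x**2 + 2*x*y - 4*x - 2*y**2 + 2*y - 1, f_y(x, y) = x**2 - 4*x*y + 2*x - 2*y - 2.
  f_x(P) = -21, f_y(P) = 3 (gradient nonzero, so P is smooth).
Step 3: tangent line at P: -21·(x − -1) + 3·(y − 3) = 0.
Expanding: -21*x + 3*y - 30 = 0.


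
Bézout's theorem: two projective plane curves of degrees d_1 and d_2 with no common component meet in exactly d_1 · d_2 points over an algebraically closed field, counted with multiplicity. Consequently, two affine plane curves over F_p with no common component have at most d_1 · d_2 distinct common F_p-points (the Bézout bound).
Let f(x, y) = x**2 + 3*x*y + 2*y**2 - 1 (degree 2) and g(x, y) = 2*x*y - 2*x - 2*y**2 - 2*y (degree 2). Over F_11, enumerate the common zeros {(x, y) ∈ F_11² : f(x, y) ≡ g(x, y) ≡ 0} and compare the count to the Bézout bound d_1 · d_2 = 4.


Common zeros: {(2, 7)}; count = 1; Bézout bound = 4.

deg(f) = 2, deg(g) = 2, so Bézout bound = 4.
Scan x ∈ F_11. For each x, list the y ∈ F_11 with f(x, y) ≡ 0 and those with g(x, y) ≡ 0 (mod 11); the common zeros in that column are the intersection.
  x = 0: f ≡ 0 at y ∈ ∅; g ≡ 0 at y ∈ {0, 10}; common: ∅.
  x = 1: f ≡ 0 at y ∈ {0, 4}; g ≡ 0 at y ∈ ∅; common: ∅.
  x = 2: f ≡ 0 at y ∈ {1, 7}; g ≡ 0 at y ∈ {5, 7}; common: {7}.
  x = 3: f ≡ 0 at y ∈ ∅; g ≡ 0 at y ∈ {4, 9}; common: ∅.
  x = 4: f ≡ 0 at y ∈ ∅; g ≡ 0 at y ∈ {6, 8}; common: ∅.
  x = 5: f ≡ 0 at y ∈ {10}; g ≡ 0 at y ∈ ∅; common: ∅.
  x = 6: f ≡ 0 at y ∈ {1}; g ≡ 0 at y ∈ {2, 3}; common: ∅.
  x = 7: f ≡ 0 at y ∈ ∅; g ≡ 0 at y ∈ ∅; common: ∅.
  x = 8: f ≡ 0 at y ∈ ∅; g ≡ 0 at y ∈ ∅; common: ∅.
  x = 9: f ≡ 0 at y ∈ {4, 10}; g ≡ 0 at y ∈ ∅; common: ∅.
  x = 10: f ≡ 0 at y ∈ {0, 7}; g ≡ 0 at y ∈ ∅; common: ∅.
Collecting: common zeros = {(2, 7)}, so the count is 1.
Comparison with the Bézout bound: 1 ≤ 4 = deg(f)·deg(g), as expected for curves with no common component (the affine F_11-count falls short of the bound because intersections may lie at infinity, over extension fields, or carry multiplicity).


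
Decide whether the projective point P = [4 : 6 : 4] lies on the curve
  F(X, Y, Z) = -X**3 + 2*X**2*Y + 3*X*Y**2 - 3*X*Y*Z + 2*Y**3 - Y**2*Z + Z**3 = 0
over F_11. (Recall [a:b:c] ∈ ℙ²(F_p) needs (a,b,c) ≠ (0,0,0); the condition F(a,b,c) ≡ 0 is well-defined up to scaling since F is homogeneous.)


F(4,6,4) ≡ 8 (mod 11); P is NOT on the curve.

Evaluate F(4, 6, 4) term-by-term (mod 11).
  -X**3 ↦ -1·64·1·1 = -64
  2*X**2*Y ↦ 2·16·6·1 = 192
  3*X*Y**2 ↦ 3·4·36·1 = 432
  -3*X*Y*Z ↦ -3·4·6·4 = -288
  2*Y**3 ↦ 2·1·216·1 = 432
  -Y**2*Z ↦ -1·1·36·4 = -144
  Z**3 ↦ 1·1·1·64 = 64
Sum: F(4, 6, 4) = (-64) + (192) + (432) + (-288) + (432) + (-144) + (64) = 624.
Reducing mod 11: 624 ≡ 8 (mod 11).
Since F(a, b, c) ≡ 8 ≠ 0 (mod 11), P does NOT lie on the curve.


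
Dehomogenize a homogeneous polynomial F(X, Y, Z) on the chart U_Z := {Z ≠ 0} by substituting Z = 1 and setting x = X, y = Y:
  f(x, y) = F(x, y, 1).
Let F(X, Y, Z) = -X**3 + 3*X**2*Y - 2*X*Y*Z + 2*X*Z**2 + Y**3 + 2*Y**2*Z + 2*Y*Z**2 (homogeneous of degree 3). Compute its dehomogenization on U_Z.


f(x, y) = -x**3 + 3*x**2*y - 2*x*y + 2*x + y**3 + 2*y**2 + 2*y

On U_Z we set Z = 1. Each monomial c·X^i·Y^j·Z^k in F becomes c·x^i·y^j·1^k = c·x^i·y^j.
Substituting Z = 1: F(X, Y, 1) = -x**3 + 3*x**2*y - 2*x*y + 2*x + y**3 + 2*y**2 + 2*y.
Note: deg(f) ≤ deg(F) = 3; strict inequality happens when F is divisible by Z (lost terms).


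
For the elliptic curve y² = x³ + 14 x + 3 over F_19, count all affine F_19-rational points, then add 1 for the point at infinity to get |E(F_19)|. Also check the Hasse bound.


Affine points = {(2, 1), (2, 18), (4, 3), (4, 16), (7, 8), (7, 11), (8, 0), (11, 5), (11, 14), (13, 8), (13, 11), (14, 6), (14, 13), (15, 4), (15, 15), (17, 9), (17, 10), (18, 8), (18, 11)}; affine count = 19; |E(F_19)| = 20.

Discriminant check: Δ ∝ 4a³ + 27b² = 4·14³ + 27·3² = 4·2744 + 27·9 ≡ 9 (mod 19). Nonzero ⇒ E is nonsingular.
For each x ∈ F_19, compute rhs = x³ + 14·x + 3 mod 19, then count y ∈ F_19 with y² ≡ rhs.
  x = 0: rhs = 3, matching y values: none (0 points).
  x = 1: rhs = 18, matching y values: none (0 points).
  x = 2: rhs = 1, matching y values: 1, 18 (2 points).
  x = 3: rhs = 15, matching y values: none (0 points).
  x = 4: rhs = 9, matching y values: 3, 16 (2 points).
  x = 5: rhs = 8, matching y values: none (0 points).
  x = 6: rhs = 18, matching y values: none (0 points).
  x = 7: rhs = 7, matching y values: 8, 11 (2 points).
  x = 8: rhs = 0, matching y values: 0 (1 points).
  x = 9: rhs = 3, matching y values: none (0 points).
  x = 10: rhs = 3, matching y values: none (0 points).
  x = 11: rhs = 6, matching y values: 5, 14 (2 points).
  x = 12: rhs = 18, matching y values: none (0 points).
  x = 13: rhs = 7, matching y values: 8, 11 (2 points).
  x = 14: rhs = 17, matching y values: 6, 13 (2 points).
  x = 15: rhs = 16, matching y values: 4, 15 (2 points).
  x = 16: rhs = 10, matching y values: none (0 points).
  x = 17: rhs = 5, matching y values: 9, 10 (2 points).
  x = 18: rhs = 7, matching y values: 8, 11 (2 points).
Total affine count: 19.
Full point count |E(F_19)| = 19 + 1 = 20.
Hasse bound: |20 − (19+1)| = |0| = 0 ≤ 2√19 ≈ 8.7178 ✓.


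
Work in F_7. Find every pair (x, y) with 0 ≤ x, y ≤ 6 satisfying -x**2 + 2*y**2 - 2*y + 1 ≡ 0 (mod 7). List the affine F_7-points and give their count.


Affine F_7-points: {(1, 0), (1, 1), (2, 4), (5, 4), (6, 0), (6, 1)}; count = 6.

For each of the 49 pairs (x, y) ∈ F_7², evaluate f(x, y) mod 7. Record the zeros.
  x = 0: [0↦1, 1↦1, 2↦5, 3↦6, 4↦4, 5↦6, 6↦5]  zeros at y ∈ ∅
  x = 1: [0↦0, 1↦0, 2↦4, 3↦5, 4↦3, 5↦5, 6↦4]  zeros at y ∈ {0, 1}
  x = 2: [0↦4, 1↦4, 2↦1, 3↦2, 4↦0, 5↦2, 6↦1]  zeros at y ∈ {4}
  x = 3: [0↦6, 1↦6, 2↦3, 3↦4, 4↦2, 5↦4, 6↦3]  zeros at y ∈ ∅
  x = 4: [0↦6, 1↦6, 2↦3, 3↦4, 4↦2, 5↦4, 6↦3]  zeros at y ∈ ∅
  x = 5: [0↦4, 1↦4, 2↦1, 3↦2, 4↦0, 5↦2, 6↦1]  zeros at y ∈ {4}
  x = 6: [0↦0, 1↦0, 2↦4, 3↦5, 4↦3, 5↦5, 6↦4]  zeros at y ∈ {0, 1}
Collecting zeros: affine points = {(1, 0), (1, 1), (2, 4), (5, 4), (6, 0), (6, 1)}.
Total count |C(F_7)_aff| = 6.


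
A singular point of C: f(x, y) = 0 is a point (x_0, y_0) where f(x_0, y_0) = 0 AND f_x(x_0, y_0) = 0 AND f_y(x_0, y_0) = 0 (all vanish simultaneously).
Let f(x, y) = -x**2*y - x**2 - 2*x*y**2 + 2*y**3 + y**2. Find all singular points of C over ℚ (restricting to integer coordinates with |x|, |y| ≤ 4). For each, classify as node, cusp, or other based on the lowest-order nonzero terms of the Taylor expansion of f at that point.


Singular points: {(0, 0)}; classification: node.

Compute partial derivatives:
  f_x = -2*x*y - 2*x - 2*y**2.
  f_y = -x**2 - 4*x*y + 6*y**2 + 2*y.
Scan x_0 ∈ {−4, ..., 4}. For each x_0, f_y(x_0, y) is a polynomial in y; find its integer roots y ∈ {−4, ..., 4}, then test f_x and f at those candidates.
  x = -4: f_y(-4, y) = 6*y**2 + 18*y - 16; no integer root y with |y| ≤ 4.
  x = -3: f_y(-3, y) = 6*y**2 + 14*y - 9; no integer root y with |y| ≤ 4.
  x = -2: f_y(-2, y) = 6*y**2 + 10*y - 4; vanishes at y ∈ {-2}. (-2, -2): f_x = -12 ≠ 0.
  x = -1: f_y(-1, y) = 6*y**2 + 6*y - 1; no integer root y with |y| ≤ 4.
  x = 0: f_y(0, y) = 6*y**2 + 2*y; vanishes at y ∈ {0}. (0, 0): f_x = 0, f = 0 — SINGULAR.
  x = 1: f_y(1, y) = 6*y**2 - 2*y - 1; no integer root y with |y| ≤ 4.
  x = 2: f_y(2, y) = 6*y**2 - 6*y - 4; no integer root y with |y| ≤ 4.
  x = 3: f_y(3, y) = 6*y**2 - 10*y - 9; no integer root y with |y| ≤ 4.
  x = 4: f_y(4, y) = 6*y**2 - 14*y - 16; no integer root y with |y| ≤ 4.
Only singular point on the grid: (0, 0).
Classify: substitute x = 0 + u, y = 0 + v and expand: f = -u**2*v - u**2 - 2*u*v**2 + 2*v**3 + v**2.
No constant or linear terms (consistent with a singular point). Quadratic part: -u**2 + v**2. Cubic part: -u**2*v - 2*u*v**2 + 2*v**3.
The quadratic part v**2 - u**2 = (v − u)(v + u) splits into two distinct linear factors, so there are two distinct tangent lines y − 0 = ±(x − 0) — this is a node (ordinary double point).
Classification: node.


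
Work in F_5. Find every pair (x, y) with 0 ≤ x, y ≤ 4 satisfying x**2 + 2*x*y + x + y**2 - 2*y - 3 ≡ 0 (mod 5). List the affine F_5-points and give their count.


Affine F_5-points: {(0, 3), (0, 4), (1, 1), (1, 4), (3, 3)}; count = 5.

For each of the 25 pairs (x, y) ∈ F_5², evaluate f(x, y) mod 5. Record the zeros.
  x = 0: [0↦2, 1↦1, 2↦2, 3↦0, 4↦0]  zeros at y ∈ {3, 4}
  x = 1: [0↦4, 1↦0, 2↦3, 3↦3, 4↦0]  zeros at y ∈ {1, 4}
  x = 2: [0↦3, 1↦1, 2↦1, 3↦3, 4↦2]  zeros at y ∈ ∅
  x = 3: [0↦4, 1↦4, 2↦1, 3↦0, 4↦1]  zeros at y ∈ {3}
  x = 4: [0↦2, 1↦4, 2↦3, 3↦4, 4↦2]  zeros at y ∈ ∅
Collecting zeros: affine points = {(0, 3), (0, 4), (1, 1), (1, 4), (3, 3)}.
Total count |C(F_5)_aff| = 5.


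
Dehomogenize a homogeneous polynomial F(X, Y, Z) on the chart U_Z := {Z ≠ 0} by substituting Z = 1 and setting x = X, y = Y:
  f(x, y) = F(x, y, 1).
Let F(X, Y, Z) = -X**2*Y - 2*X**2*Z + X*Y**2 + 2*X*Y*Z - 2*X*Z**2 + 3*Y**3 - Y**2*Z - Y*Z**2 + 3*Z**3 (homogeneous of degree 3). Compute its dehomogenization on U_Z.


f(x, y) = -x**2*y - 2*x**2 + x*y**2 + 2*x*y - 2*x + 3*y**3 - y**2 - y + 3

On U_Z we set Z = 1. Each monomial c·X^i·Y^j·Z^k in F becomes c·x^i·y^j·1^k = c·x^i·y^j.
Substituting Z = 1: F(X, Y, 1) = -x**2*y - 2*x**2 + x*y**2 + 2*x*y - 2*x + 3*y**3 - y**2 - y + 3.
Note: deg(f) ≤ deg(F) = 3; strict inequality happens when F is divisible by Z (lost terms).


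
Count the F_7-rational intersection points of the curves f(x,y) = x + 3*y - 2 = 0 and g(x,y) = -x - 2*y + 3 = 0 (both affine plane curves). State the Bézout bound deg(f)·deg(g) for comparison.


Common zeros: {(5, 6)}; count = 1; Bézout bound = 1.

deg(f) = 1, deg(g) = 1, so Bézout bound = 1.
Scan x ∈ F_7. For each x, list the y ∈ F_7 with f(x, y) ≡ 0 and those with g(x, y) ≡ 0 (mod 7); the common zeros in that column are the intersection.
  x = 0: f ≡ 0 at y ∈ {3}; g ≡ 0 at y ∈ {5}; common: ∅.
  x = 1: f ≡ 0 at y ∈ {5}; g ≡ 0 at y ∈ {1}; common: ∅.
  x = 2: f ≡ 0 at y ∈ {0}; g ≡ 0 at y ∈ {4}; common: ∅.
  x = 3: f ≡ 0 at y ∈ {2}; g ≡ 0 at y ∈ {0}; common: ∅.
  x = 4: f ≡ 0 at y ∈ {4}; g ≡ 0 at y ∈ {3}; common: ∅.
  x = 5: f ≡ 0 at y ∈ {6}; g ≡ 0 at y ∈ {6}; common: {6}.
  x = 6: f ≡ 0 at y ∈ {1}; g ≡ 0 at y ∈ {2}; common: ∅.
Collecting: common zeros = {(5, 6)}, so the count is 1.
Comparison with the Bézout bound: 1 ≤ 1 = deg(f)·deg(g), as expected for curves with no common component (the bound is attained).


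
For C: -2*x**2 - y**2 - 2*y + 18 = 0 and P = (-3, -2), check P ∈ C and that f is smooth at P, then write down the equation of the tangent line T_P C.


Tangent line at P: 12*x + 2*y + 40 = 0.

Step 1: f(-3, -2) = 0, so P lies on C.
Step 2: partial derivatives
  f_x(x, y) = -4*x, f_y(x, y) = -2*y - 2.
  f_x(P) = 12, f_y(P) = 2 (gradient nonzero, so P is smooth).
Step 3: tangent line at P: 12·(x − -3) + 2·(y − -2) = 0.
Expanding: 12*x + 2*y + 40 = 0.


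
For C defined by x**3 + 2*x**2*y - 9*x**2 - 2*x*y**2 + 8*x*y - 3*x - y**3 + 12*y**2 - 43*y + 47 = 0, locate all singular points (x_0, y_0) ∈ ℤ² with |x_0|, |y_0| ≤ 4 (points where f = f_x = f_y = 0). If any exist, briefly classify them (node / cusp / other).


Singular points: {(1, 3)}; classification: cusp.

Compute partial derivatives:
  f_x = 3*x**2 + 4*x*y - 18*x - 2*y**2 + 8*y - 3.
  f_y = 2*x**2 - 4*x*y + 8*x - 3*y**2 + 24*y - 43.
Scan x_0 ∈ {−4, ..., 4}. For each x_0, f_y(x_0, y) is a polynomial in y; find its integer roots y ∈ {−4, ..., 4}, then test f_x and f at those candidates.
  x = -4: f_y(-4, y) = -3*y**2 + 40*y - 43; no integer root y with |y| ≤ 4.
  x = -3: f_y(-3, y) = -3*y**2 + 36*y - 49; no integer root y with |y| ≤ 4.
  x = -2: f_y(-2, y) = -3*y**2 + 32*y - 51; no integer root y with |y| ≤ 4.
  x = -1: f_y(-1, y) = -3*y**2 + 28*y - 49; no integer root y with |y| ≤ 4.
  x = 0: f_y(0, y) = -3*y**2 + 24*y - 43; no integer root y with |y| ≤ 4.
  x = 1: f_y(1, y) = -3*y**2 + 20*y - 33; vanishes at y ∈ {3}. (1, 3): f_x = 0, f = 0 — SINGULAR.
  x = 2: f_y(2, y) = -3*y**2 + 16*y - 19; no integer root y with |y| ≤ 4.
  x = 3: f_y(3, y) = -3*y**2 + 12*y - 1; no integer root y with |y| ≤ 4.
  x = 4: f_y(4, y) = -3*y**2 + 8*y + 21; no integer root y with |y| ≤ 4.
Only singular point on the grid: (1, 3).
Classify: substitute x = 1 + u, y = 3 + v and expand: f = u**3 + 2*u**2*v - 2*u*v**2 - v**3 + v**2.
No constant or linear terms (consistent with a singular point). Quadratic part: v**2. Cubic part: u**3 + 2*u**2*v - 2*u*v**2 - v**3.
The quadratic part v**2 is a perfect square, so there is a single (double) tangent line v = 0, i.e. y = 3. Restricting the cubic part to that line (v = 0) leaves u**3 ≠ 0, so f is not divisible by v and the branch is v² ≈ -u**3 to lowest order — this is a cusp.
Classification: cusp.


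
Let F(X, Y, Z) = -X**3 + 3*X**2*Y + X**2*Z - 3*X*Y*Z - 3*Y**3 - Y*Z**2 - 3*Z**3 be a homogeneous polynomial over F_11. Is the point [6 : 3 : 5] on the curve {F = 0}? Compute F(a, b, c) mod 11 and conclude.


F(6,3,5) ≡ 4 (mod 11); P is NOT on the curve.

Evaluate F(6, 3, 5) term-by-term (mod 11).
  -X**3 ↦ -1·216·1·1 = -216
  3*X**2*Y ↦ 3·36·3·1 = 324
  X**2*Z ↦ 1·36·1·5 = 180
  -3*X*Y*Z ↦ -3·6·3·5 = -270
  -3*Y**3 ↦ -3·1·27·1 = -81
  -Y*Z**2 ↦ -1·1·3·25 = -75
  -3*Z**3 ↦ -3·1·1·125 = -375
Sum: F(6, 3, 5) = (-216) + (324) + (180) + (-270) + (-81) + (-75) + (-375) = -513.
Reducing mod 11: -513 ≡ 4 (mod 11).
Since F(a, b, c) ≡ 4 ≠ 0 (mod 11), P does NOT lie on the curve.


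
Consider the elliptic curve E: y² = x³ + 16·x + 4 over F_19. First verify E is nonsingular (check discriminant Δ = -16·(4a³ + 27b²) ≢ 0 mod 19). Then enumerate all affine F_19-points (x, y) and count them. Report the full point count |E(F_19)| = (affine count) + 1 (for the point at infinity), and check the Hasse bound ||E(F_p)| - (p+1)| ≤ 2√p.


Affine points = {(0, 2), (0, 17), (2, 5), (2, 14), (5, 0), (8, 6), (8, 13), (10, 9), (10, 10), (12, 9), (12, 10), (15, 3), (15, 16), (16, 9), (16, 10), (18, 5), (18, 14)}; affine count = 17; |E(F_19)| = 18.

Discriminant check: Δ ∝ 4a³ + 27b² = 4·16³ + 27·4² = 4·4096 + 27·16 ≡ 1 (mod 19). Nonzero ⇒ E is nonsingular.
For each x ∈ F_19, compute rhs = x³ + 16·x + 4 mod 19, then count y ∈ F_19 with y² ≡ rhs.
  x = 0: rhs = 4, matching y values: 2, 17 (2 points).
  x = 1: rhs = 2, matching y values: none (0 points).
  x = 2: rhs = 6, matching y values: 5, 14 (2 points).
  x = 3: rhs = 3, matching y values: none (0 points).
  x = 4: rhs = 18, matching y values: none (0 points).
  x = 5: rhs = 0, matching y values: 0 (1 points).
  x = 6: rhs = 12, matching y values: none (0 points).
  x = 7: rhs = 3, matching y values: none (0 points).
  x = 8: rhs = 17, matching y values: 6, 13 (2 points).
  x = 9: rhs = 3, matching y values: none (0 points).
  x = 10: rhs = 5, matching y values: 9, 10 (2 points).
  x = 11: rhs = 10, matching y values: none (0 points).
  x = 12: rhs = 5, matching y values: 9, 10 (2 points).
  x = 13: rhs = 15, matching y values: none (0 points).
  x = 14: rhs = 8, matching y values: none (0 points).
  x = 15: rhs = 9, matching y values: 3, 16 (2 points).
  x = 16: rhs = 5, matching y values: 9, 10 (2 points).
  x = 17: rhs = 2, matching y values: none (0 points).
  x = 18: rhs = 6, matching y values: 5, 14 (2 points).
Total affine count: 17.
Full point count |E(F_19)| = 17 + 1 = 18.
Hasse bound: |18 − (19+1)| = |-2| = 2 ≤ 2√19 ≈ 8.7178 ✓.


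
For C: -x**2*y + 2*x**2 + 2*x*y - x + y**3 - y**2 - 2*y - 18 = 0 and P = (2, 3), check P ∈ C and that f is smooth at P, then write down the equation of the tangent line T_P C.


Tangent line at P: x + 19*y - 59 = 0.

Step 1: f(2, 3) = 0, so P lies on C.
Step 2: partial derivatives
  f_x(x, y) = -2*x*y + 4*x + 2*y - 1, f_y(x, y) = -x**2 + 2*x + 3*y**2 - 2*y - 2.
  f_x(P) = 1, f_y(P) = 19 (gradient nonzero, so P is smooth).
Step 3: tangent line at P: 1·(x − 2) + 19·(y − 3) = 0.
Expanding: x + 19*y - 59 = 0.


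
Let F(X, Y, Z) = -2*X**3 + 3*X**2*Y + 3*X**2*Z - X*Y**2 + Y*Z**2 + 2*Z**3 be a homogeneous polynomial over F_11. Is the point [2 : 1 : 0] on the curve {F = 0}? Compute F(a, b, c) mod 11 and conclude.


F(2,1,0) ≡ 5 (mod 11); P is NOT on the curve.

Evaluate F(2, 1, 0) term-by-term (mod 11).
  -2*X**3 ↦ -2·8·1·1 = -16
  3*X**2*Y ↦ 3·4·1·1 = 12
  3*X**2*Z ↦ 3·4·1·0 = 0
  -X*Y**2 ↦ -1·2·1·1 = -2
  Y*Z**2 ↦ 1·1·1·0 = 0
  2*Z**3 ↦ 2·1·1·0 = 0
Sum: F(2, 1, 0) = (-16) + (12) + (0) + (-2) + (0) + (0) = -6.
Reducing mod 11: -6 ≡ 5 (mod 11).
Since F(a, b, c) ≡ 5 ≠ 0 (mod 11), P does NOT lie on the curve.


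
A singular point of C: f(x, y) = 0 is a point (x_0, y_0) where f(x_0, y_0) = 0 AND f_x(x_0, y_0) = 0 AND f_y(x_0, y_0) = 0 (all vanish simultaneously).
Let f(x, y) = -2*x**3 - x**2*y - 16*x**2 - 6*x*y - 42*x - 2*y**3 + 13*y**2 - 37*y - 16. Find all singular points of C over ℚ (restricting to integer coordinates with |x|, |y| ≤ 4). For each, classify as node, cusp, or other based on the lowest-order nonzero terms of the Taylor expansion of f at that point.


Singular points: {(-3, 2)}; classification: cusp.

Compute partial derivatives:
  f_x = -6*x**2 - 2*x*y - 32*x - 6*y - 42.
  f_y = -x**2 - 6*x - 6*y**2 + 26*y - 37.
Scan x_0 ∈ {−4, ..., 4}. For each x_0, f_y(x_0, y) is a polynomial in y; find its integer roots y ∈ {−4, ..., 4}, then test f_x and f at those candidates.
  x = -4: f_y(-4, y) = -6*y**2 + 26*y - 29; no integer root y with |y| ≤ 4.
  x = -3: f_y(-3, y) = -6*y**2 + 26*y - 28; vanishes at y ∈ {2}. (-3, 2): f_x = 0, f = 0 — SINGULAR.
  x = -2: f_y(-2, y) = -6*y**2 + 26*y - 29; no integer root y with |y| ≤ 4.
  x = -1: f_y(-1, y) = -6*y**2 + 26*y - 32; no integer root y with |y| ≤ 4.
  x = 0: f_y(0, y) = -6*y**2 + 26*y - 37; no integer root y with |y| ≤ 4.
  x = 1: f_y(1, y) = -6*y**2 + 26*y - 44; no integer root y with |y| ≤ 4.
  x = 2: f_y(2, y) = -6*y**2 + 26*y - 53; no integer root y with |y| ≤ 4.
  x = 3: f_y(3, y) = -6*y**2 + 26*y - 64; no integer root y with |y| ≤ 4.
  x = 4: f_y(4, y) = -6*y**2 + 26*y - 77; no integer root y with |y| ≤ 4.
Only singular point on the grid: (-3, 2).
Classify: substitute x = -3 + u, y = 2 + v and expand: f = -2*u**3 - u**2*v - 2*v**3 + v**2.
No constant or linear terms (consistent with a singular point). Quadratic part: v**2. Cubic part: -2*u**3 - u**2*v - 2*v**3.
The quadratic part v**2 is a perfect square, so there is a single (double) tangent line v = 0, i.e. y = 2. Restricting the cubic part to that line (v = 0) leaves -2*u**3 ≠ 0, so f is not divisible by v and the branch is v² ≈ 2*u**3 to lowest order — this is a cusp.
Classification: cusp.
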